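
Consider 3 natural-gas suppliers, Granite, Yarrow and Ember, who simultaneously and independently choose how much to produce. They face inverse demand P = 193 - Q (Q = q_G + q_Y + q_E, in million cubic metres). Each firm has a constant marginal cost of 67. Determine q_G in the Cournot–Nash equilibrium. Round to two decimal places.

31.50

A representative firm's profit is π_i = q_i(193 - Q) - 67q_i.
Setting ∂π_i/∂q_i = 0 with rivals' quantities fixed: 126 - 2q_i - Σ_{j≠i} q_j = 0.
With identical firms every q_j equals q_i, so Σ_{j≠i} q_j = 2q_i and 126 = 4q_i, giving q_i = 63/2.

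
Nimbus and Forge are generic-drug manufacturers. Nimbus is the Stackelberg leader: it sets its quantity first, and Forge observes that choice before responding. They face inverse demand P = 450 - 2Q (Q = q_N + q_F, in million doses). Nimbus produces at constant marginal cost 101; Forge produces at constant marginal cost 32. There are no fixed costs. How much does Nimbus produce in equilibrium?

70

Solve by backward induction. Given q_N, the follower Forge maximises π_F = (450 - 2q_N - 2q_F)q_F - 32q_F.
∂π_F/∂q_F = 418 - 2q_N - 4q_F = 0 gives the reaction function q_F = (418 - 2q_N)/4.
The leader anticipates this reaction. Substituting into P = 450 - 2Q gives P = 241 - q_N, so π_N = (241 - q_N)q_N - 101q_N.
Maximising: ∂π_N/∂q_N = 140 - 2q_N = 0, giving q_N = 70.
Then q_F = (418 - 2·70)/4 = 139/2.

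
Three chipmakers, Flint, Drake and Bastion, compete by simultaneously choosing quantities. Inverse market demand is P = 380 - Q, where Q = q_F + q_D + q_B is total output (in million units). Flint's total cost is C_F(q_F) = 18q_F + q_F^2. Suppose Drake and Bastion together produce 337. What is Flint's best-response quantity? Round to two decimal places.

6.25

With rivals' combined output fixed at 337, Flint's profit is π_F = (380 - 337 - q_F)q_F - (18q_F + q_F²) = (43 - q_F)q_F - (18q_F + q_F²).
∂π_F/∂q_F = 25 - 4q_F = 0, so q_F = 25/4.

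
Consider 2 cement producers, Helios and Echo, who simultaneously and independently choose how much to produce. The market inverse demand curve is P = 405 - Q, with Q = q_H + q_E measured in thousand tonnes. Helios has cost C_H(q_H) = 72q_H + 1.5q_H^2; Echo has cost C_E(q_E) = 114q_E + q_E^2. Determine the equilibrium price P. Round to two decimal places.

291.16

Helios's profit: π_H = (405 - Q)q_H - (72q_H + (3/2)q_H²). Setting ∂π_H/∂q_H = 0: 333 - 5q_H - (q_E) = 0.
Echo's profit: π_E = (405 - Q)q_E - (114q_E + q_E²). Setting ∂π_E/∂q_E = 0: 291 - 4q_E - (q_H) = 0.
Best responses: q_H = (333 - q_E)/5, q_E = (291 - q_H)/4.
Substituting one into the other gives q_H = 1041/19 and q_E = 1122/19.
Total output Q = 113.8421, so price P = 405 - 113.8421 = 291.1579.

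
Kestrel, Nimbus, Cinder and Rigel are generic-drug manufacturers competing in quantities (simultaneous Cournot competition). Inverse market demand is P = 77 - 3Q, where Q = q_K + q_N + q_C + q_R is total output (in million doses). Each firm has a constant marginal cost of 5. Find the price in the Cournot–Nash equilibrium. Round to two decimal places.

19.40

A representative firm's profit is π_i = q_i(77 - 3Q) - 5q_i.
Setting ∂π_i/∂q_i = 0 with rivals' quantities fixed: 72 - 6q_i - 3·Σ_{j≠i} q_j = 0.
By symmetry each firm produces the same amount; substituting Σ_{j≠i} q_j = 3q_i yields q_i = 72/15 = 24/5.
Total output Q = 96/5, so price P = 77 - 3·(96/5) = 97/5.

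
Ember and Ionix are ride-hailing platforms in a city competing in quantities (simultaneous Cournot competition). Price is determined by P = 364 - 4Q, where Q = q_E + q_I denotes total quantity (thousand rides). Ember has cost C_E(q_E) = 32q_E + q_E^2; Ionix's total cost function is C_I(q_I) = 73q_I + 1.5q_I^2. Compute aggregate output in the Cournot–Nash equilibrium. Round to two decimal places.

Ember's profit: π_E = (364 - 4Q)q_E - (32q_E + q_E²). Setting ∂π_E/∂q_E = 0: 332 - 10q_E - 4(q_I) = 0.
Ionix's profit: π_I = (364 - 4Q)q_I - (73q_I + (3/2)q_I²). Setting ∂π_I/∂q_I = 0: 291 - 11q_I - 4(q_E) = 0.
Best responses: q_E = (332 - 4q_I)/10, q_I = (291 - 4q_E)/11.
Solving the pair: q_E = 1244/47, q_I = 791/47.
Total output Q = 1244/47 + 791/47 = 43.2979.

43.30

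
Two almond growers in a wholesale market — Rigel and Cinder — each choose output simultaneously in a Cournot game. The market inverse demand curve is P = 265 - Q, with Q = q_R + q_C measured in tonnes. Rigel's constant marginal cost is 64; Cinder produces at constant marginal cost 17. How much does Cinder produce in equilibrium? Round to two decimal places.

98.33

Rigel's profit: π_R = (265 - Q)q_R - (64q_R). Setting ∂π_R/∂q_R = 0: 201 - 2q_R - (q_C) = 0.
Cinder's profit: π_C = (265 - Q)q_C - (17q_C). Setting ∂π_C/∂q_C = 0: 248 - 2q_C - (q_R) = 0.
So q_R = (201 - q_C)/2 and q_C = (248 - q_R)/2.
Substituting one into the other gives q_R = 154/3 and q_C = 295/3.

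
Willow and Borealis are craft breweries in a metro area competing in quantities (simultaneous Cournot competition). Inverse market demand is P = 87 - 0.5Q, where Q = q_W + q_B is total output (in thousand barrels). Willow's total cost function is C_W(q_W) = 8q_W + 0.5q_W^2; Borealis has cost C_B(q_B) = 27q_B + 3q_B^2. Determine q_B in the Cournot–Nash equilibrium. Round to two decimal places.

5.85

Willow's profit: π_W = (87 - 0.5Q)q_W - (8q_W + (1/2)q_W²). Setting ∂π_W/∂q_W = 0: 79 - 2q_W - (1/2)(q_B) = 0.
Borealis's profit: π_B = (87 - 0.5Q)q_B - (27q_B + 3q_B²). Setting ∂π_B/∂q_B = 0: 60 - 7q_B - (1/2)(q_W) = 0.
So q_W = (79 - (1/2)q_B)/2 and q_B = (60 - (1/2)q_W)/7.
Substituting one into the other gives q_W = 38.0364 and q_B = 322/55.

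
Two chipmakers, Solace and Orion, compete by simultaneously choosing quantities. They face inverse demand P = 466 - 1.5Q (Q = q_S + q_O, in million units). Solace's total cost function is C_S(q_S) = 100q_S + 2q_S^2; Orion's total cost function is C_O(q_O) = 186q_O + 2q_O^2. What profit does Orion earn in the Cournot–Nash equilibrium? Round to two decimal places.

Solace's profit: π_S = (466 - 1.5Q)q_S - (100q_S + 2q_S²). Setting ∂π_S/∂q_S = 0: 366 - 7q_S - (3/2)(q_O) = 0.
Orion's first-order condition: 280 - 7q_O - (3/2)(q_S) = 0.
So q_S = (366 - (3/2)q_O)/7 and q_O = (280 - (3/2)q_S)/7.
Substituting one into the other gives q_S = 504/11 and q_O = 332/11.
Price P = 466 - (3/2)·76 = 352.
Orion's profit: 352·(332/11) - 186·(332/11) - 2(332/11)² = 3188.2975.

3188.30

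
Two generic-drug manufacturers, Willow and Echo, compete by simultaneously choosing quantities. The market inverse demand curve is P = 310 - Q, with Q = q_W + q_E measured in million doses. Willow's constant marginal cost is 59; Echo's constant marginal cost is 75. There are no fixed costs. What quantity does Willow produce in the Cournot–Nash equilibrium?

Willow's profit: π_W = (310 - Q)q_W - (59q_W). Setting ∂π_W/∂q_W = 0: 251 - 2q_W - (q_E) = 0.
Echo's first-order condition: 235 - 2q_E - (q_W) = 0.
Rearranging gives the reaction functions q_W = (251 - q_E)/2 and q_E = (235 - q_W)/2.
Solving the pair: q_W = 89, q_E = 73.

89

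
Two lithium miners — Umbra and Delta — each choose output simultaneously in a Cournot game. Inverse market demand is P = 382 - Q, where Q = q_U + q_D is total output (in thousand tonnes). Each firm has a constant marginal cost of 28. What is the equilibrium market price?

A representative firm's profit is π_i = q_i(382 - Q) - 28q_i.
First-order condition (treating rivals' output as given): 354 - 2q_i - q_j = 0.
With identical firms every q_j equals q_i, so q_j = q_i and 354 = 3q_i, giving q_i = 118.
Total output Q = 236, so price P = 382 - 236 = 146.

146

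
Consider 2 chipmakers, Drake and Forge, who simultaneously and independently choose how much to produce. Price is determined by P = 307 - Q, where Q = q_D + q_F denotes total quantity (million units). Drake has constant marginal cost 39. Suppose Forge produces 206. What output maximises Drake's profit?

31

With the rival's output fixed at 206, Drake's profit is π_D = (307 - 206 - q_D)q_D - (39q_D) = (101 - q_D)q_D - (39q_D).
∂π_D/∂q_D = 62 - 2q_D = 0, so q_D = 31.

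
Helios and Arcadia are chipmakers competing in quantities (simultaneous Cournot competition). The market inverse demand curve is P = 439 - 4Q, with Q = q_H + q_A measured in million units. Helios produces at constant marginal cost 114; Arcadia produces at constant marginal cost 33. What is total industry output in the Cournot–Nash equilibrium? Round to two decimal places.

60.92

Helios's profit: π_H = (439 - 4Q)q_H - (114q_H). Setting ∂π_H/∂q_H = 0: 325 - 8q_H - 4(q_A) = 0.
Arcadia's profit: π_A = (439 - 4Q)q_A - (33q_A). Setting ∂π_A/∂q_A = 0: 406 - 8q_A - 4(q_H) = 0.
Best responses: q_H = (325 - 4q_A)/8, q_A = (406 - 4q_H)/8.
Substituting one into the other gives q_H = 61/3 and q_A = 487/12.
Total output Q = 61/3 + 487/12 = 731/12.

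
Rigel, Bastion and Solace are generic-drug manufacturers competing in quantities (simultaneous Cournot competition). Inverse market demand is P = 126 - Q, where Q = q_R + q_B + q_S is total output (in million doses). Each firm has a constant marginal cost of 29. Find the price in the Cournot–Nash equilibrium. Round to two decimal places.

Each firm earns π_i = (126 - Q)q_i - 29q_i.
Setting ∂π_i/∂q_i = 0 with rivals' quantities fixed: 97 - 2q_i - Σ_{j≠i} q_j = 0.
By symmetry each firm produces the same amount; substituting Σ_{j≠i} q_j = 2q_i yields q_i = 97/4.
Total output Q = 291/4, so price P = 126 - 291/4 = 213/4.

53.25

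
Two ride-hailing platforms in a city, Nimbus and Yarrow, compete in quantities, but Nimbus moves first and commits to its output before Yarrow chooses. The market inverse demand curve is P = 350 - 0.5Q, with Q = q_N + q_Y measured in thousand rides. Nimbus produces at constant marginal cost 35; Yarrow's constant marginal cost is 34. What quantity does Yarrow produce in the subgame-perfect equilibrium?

The follower Yarrow best-responds to any q_N: π_Y = (350 - 0.5Q)q_Y - 34q_Y.
∂π_Y/∂q_Y = 316 - (1/2)q_N - q_Y = 0 gives the reaction function q_Y = (316 - (1/2)q_N).
Nimbus substitutes q_Y(q_N) into its own profit: π_N = q_N(350 - (1/2)q_N - (316 - (1/2)q_N)/2) - 35q_N = (192 - (1/4)q_N)q_N - 35q_N.
The leader's first-order condition 157 - (1/2)q_N = 0 yields q_N = 314.
Then q_Y = (316 - (1/2)·314) = 159.

159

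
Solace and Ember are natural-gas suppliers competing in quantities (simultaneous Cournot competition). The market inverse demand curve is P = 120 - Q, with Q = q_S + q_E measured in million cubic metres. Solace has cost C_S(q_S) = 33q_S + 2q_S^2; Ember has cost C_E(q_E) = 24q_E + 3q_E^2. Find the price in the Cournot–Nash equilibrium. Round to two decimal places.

Solace's profit: π_S = (120 - Q)q_S - (33q_S + 2q_S²). Setting ∂π_S/∂q_S = 0: 87 - 6q_S - (q_E) = 0.
Ember's first-order condition: 96 - 8q_E - (q_S) = 0.
Best responses: q_S = (87 - q_E)/6, q_E = (96 - q_S)/8.
Solving the pair: q_S = 600/47, q_E = 489/47.
Total output Q = 1089/47, so price P = 120 - 1089/47 = 96.8298.

96.83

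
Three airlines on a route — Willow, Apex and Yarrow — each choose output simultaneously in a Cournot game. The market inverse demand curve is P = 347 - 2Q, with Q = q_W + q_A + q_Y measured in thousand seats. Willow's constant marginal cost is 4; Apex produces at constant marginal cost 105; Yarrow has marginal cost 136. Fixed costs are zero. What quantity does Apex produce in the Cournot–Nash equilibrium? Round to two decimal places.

21.50

Willow's profit: π_W = (347 - 2Q)q_W - (4q_W). Setting ∂π_W/∂q_W = 0: 343 - 4q_W - 2(q_A + q_Y) = 0.
Apex's first-order condition: 242 - 4q_A - 2(q_W + q_Y) = 0.
Yarrow's first-order condition: 211 - 4q_Y - 2(q_W + q_A) = 0.
Adding the 3 conditions: 796 − 4Q − 4Q = 0, i.e. Q = 199/2.
Back-substituting: q_W = (343 − 199)/2 = 72, q_A = (242 − 199)/2 = 43/2, q_Y = (211 − 199)/2 = 6.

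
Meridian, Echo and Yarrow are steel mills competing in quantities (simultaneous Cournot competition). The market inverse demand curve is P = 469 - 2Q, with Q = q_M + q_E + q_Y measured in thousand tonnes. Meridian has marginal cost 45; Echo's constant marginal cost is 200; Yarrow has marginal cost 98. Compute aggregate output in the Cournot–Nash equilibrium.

Meridian's profit: π_M = (469 - 2Q)q_M - (45q_M). Setting ∂π_M/∂q_M = 0: 424 - 4q_M - 2(q_E + q_Y) = 0.
Echo's first-order condition: 269 - 4q_E - 2(q_M + q_Y) = 0.
Yarrow's first-order condition: 371 - 4q_Y - 2(q_M + q_E) = 0.
Adding the 3 conditions: 1064 − 4Q − 4Q = 0, i.e. Q = 133.
Back-substituting: q_M = (424 − 266)/2 = 79, q_E = (269 − 266)/2 = 3/2, q_Y = (371 − 266)/2 = 105/2.
Total output Q = 79 + 3/2 + 105/2 = 133.

133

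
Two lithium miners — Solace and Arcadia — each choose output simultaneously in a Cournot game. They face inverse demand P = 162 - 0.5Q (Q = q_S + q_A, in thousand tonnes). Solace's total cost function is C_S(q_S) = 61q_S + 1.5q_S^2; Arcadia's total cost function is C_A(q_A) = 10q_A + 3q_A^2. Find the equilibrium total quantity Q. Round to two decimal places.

Solace's profit: π_S = (162 - 0.5Q)q_S - (61q_S + (3/2)q_S²). Setting ∂π_S/∂q_S = 0: 101 - 4q_S - (1/2)(q_A) = 0.
Arcadia's profit: π_A = (162 - 0.5Q)q_A - (10q_A + 3q_A²). Setting ∂π_A/∂q_A = 0: 152 - 7q_A - (1/2)(q_S) = 0.
So q_S = (101 - (1/2)q_A)/4 and q_A = (152 - (1/2)q_S)/7.
Substituting one into the other gives q_S = 22.7387 and q_A = 20.0901.
Total output Q = 22.7387 + 20.0901 = 42.8288.

42.83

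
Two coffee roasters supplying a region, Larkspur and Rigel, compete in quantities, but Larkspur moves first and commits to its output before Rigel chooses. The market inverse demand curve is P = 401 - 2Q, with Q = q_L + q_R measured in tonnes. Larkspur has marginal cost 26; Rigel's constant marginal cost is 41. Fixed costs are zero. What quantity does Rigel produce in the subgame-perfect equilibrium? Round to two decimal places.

The follower Rigel best-responds to any q_L: π_R = (401 - 2Q)q_R - 41q_R.
∂π_R/∂q_R = 360 - 2q_L - 4q_R = 0 gives the reaction function q_R = (360 - 2q_L)/4.
The leader anticipates this reaction. Substituting into P = 401 - 2Q gives P = 221 - q_L, so π_L = (221 - q_L)q_L - 26q_L.
The leader's first-order condition 195 - 2q_L = 0 yields q_L = 195/2.
Then q_R = (360 - 2·(195/2))/4 = 165/4.

41.25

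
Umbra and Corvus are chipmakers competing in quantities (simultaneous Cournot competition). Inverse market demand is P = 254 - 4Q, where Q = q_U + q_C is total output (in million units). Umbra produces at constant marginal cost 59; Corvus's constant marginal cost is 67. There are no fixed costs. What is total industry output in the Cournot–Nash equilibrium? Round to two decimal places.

31.83

Umbra's profit: π_U = (254 - 4Q)q_U - (59q_U). Setting ∂π_U/∂q_U = 0: 195 - 8q_U - 4(q_C) = 0.
Corvus's profit: π_C = (254 - 4Q)q_C - (67q_C). Setting ∂π_C/∂q_C = 0: 187 - 8q_C - 4(q_U) = 0.
Best responses: q_U = (195 - 4q_C)/8, q_C = (187 - 4q_U)/8.
Substituting one into the other gives q_U = 203/12 and q_C = 179/12.
Total output Q = 203/12 + 179/12 = 191/6.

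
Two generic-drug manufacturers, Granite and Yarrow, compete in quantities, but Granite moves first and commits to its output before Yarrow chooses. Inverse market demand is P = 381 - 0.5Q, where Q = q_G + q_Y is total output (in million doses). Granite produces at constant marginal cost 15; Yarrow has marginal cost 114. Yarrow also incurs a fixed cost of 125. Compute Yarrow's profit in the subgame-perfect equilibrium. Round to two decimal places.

470.13

The follower Yarrow best-responds to any q_G: π_Y = (381 - 0.5Q)q_Y - 114q_Y.
∂π_Y/∂q_Y = 267 - (1/2)q_G - q_Y = 0 gives the reaction function q_Y = (267 - (1/2)q_G).
Granite substitutes q_Y(q_G) into its own profit: π_G = q_G(381 - (1/2)q_G - (267 - (1/2)q_G)/2) - 15q_G = (495/2 - (1/4)q_G)q_G - 15q_G.
Maximising: ∂π_G/∂q_G = 465/2 - (1/2)q_G = 0, giving q_G = 465.
Then q_Y = (267 - (1/2)·465) = 69/2.
Price P = 381 - (1/2)·(999/2) = 525/4.
Yarrow's profit: (525/4 - 114)·(69/2) - 125 = 470.1250.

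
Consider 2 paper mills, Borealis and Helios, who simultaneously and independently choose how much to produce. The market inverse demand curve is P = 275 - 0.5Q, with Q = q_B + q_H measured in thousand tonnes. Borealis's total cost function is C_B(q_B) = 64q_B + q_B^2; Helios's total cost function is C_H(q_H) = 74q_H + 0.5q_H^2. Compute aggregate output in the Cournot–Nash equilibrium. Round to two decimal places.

142.43

Borealis's profit: π_B = (275 - 0.5Q)q_B - (64q_B + q_B²). Setting ∂π_B/∂q_B = 0: 211 - 3q_B - (1/2)(q_H) = 0.
Helios's profit: π_H = (275 - 0.5Q)q_H - (74q_H + (1/2)q_H²). Setting ∂π_H/∂q_H = 0: 201 - 2q_H - (1/2)(q_B) = 0.
Best responses: q_B = (211 - (1/2)q_H)/3, q_H = (201 - (1/2)q_B)/2.
Solving the pair: q_B = 1286/23, q_H = 1990/23.
Total output Q = 1286/23 + 1990/23 = 142.4348.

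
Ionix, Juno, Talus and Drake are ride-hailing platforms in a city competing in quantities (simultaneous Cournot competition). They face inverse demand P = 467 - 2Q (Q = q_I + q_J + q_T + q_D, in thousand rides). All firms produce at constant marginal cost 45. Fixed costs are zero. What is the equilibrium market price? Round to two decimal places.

A representative firm's profit is π_i = q_i(467 - 2Q) - 45q_i.
First-order condition (treating rivals' output as given): 422 - 4q_i - 2·Σ_{j≠i} q_j = 0.
By symmetry each firm produces the same amount; substituting Σ_{j≠i} q_j = 3q_i yields q_i = 422/10 = 211/5.
Total output Q = 844/5, so price P = 467 - 2·(844/5) = 647/5.

129.40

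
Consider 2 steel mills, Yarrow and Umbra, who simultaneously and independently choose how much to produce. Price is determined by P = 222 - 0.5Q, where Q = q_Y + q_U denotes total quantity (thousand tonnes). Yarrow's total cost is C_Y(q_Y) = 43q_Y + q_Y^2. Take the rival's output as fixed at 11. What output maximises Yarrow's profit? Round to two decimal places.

With the rival's output fixed at 11, Yarrow's profit is π_Y = (222 - (1/2)·11 - (1/2)q_Y)q_Y - (43q_Y + q_Y²) = (433/2 - (1/2)q_Y)q_Y - (43q_Y + q_Y²).
∂π_Y/∂q_Y = 347/2 - 3q_Y = 0, so q_Y = 347/6.

57.83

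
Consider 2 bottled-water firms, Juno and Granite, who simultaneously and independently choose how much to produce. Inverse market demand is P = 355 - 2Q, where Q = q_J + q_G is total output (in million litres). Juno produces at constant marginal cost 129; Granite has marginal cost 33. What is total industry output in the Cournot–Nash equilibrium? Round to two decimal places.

91.33

Juno's profit: π_J = (355 - 2Q)q_J - (129q_J). Setting ∂π_J/∂q_J = 0: 226 - 4q_J - 2(q_G) = 0.
Granite's first-order condition: 322 - 4q_G - 2(q_J) = 0.
Best responses: q_J = (226 - 2q_G)/4, q_G = (322 - 2q_J)/4.
Solving the pair: q_J = 65/3, q_G = 209/3.
Total output Q = 65/3 + 209/3 = 274/3.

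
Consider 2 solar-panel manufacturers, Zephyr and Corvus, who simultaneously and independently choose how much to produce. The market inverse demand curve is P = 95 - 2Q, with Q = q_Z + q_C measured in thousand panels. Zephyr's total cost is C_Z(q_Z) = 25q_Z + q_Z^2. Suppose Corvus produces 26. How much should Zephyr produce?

With the rival's output fixed at 26, Zephyr's profit is π_Z = (95 - 2·26 - 2q_Z)q_Z - (25q_Z + q_Z²) = (43 - 2q_Z)q_Z - (25q_Z + q_Z²).
∂π_Z/∂q_Z = 18 - 6q_Z = 0, so q_Z = 3.

3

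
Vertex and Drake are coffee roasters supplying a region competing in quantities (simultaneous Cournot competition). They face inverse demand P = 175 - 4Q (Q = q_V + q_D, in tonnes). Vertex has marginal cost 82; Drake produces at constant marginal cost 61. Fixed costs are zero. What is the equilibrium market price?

Vertex's profit: π_V = (175 - 4Q)q_V - (82q_V). Setting ∂π_V/∂q_V = 0: 93 - 8q_V - 4(q_D) = 0.
Drake's first-order condition: 114 - 8q_D - 4(q_V) = 0.
Rearranging gives the reaction functions q_V = (93 - 4q_D)/8 and q_D = (114 - 4q_V)/8.
Solving the pair: q_V = 6, q_D = 45/4.
Total output Q = 69/4, so price P = 175 - 4·(69/4) = 106.

106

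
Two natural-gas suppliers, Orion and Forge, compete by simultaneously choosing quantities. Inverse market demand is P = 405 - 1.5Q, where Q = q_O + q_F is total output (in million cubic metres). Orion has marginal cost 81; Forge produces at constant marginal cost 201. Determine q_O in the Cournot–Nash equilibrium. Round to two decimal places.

Orion's profit: π_O = (405 - 1.5Q)q_O - (81q_O). Setting ∂π_O/∂q_O = 0: 324 - 3q_O - (3/2)(q_F) = 0.
Forge's first-order condition: 204 - 3q_F - (3/2)(q_O) = 0.
Best responses: q_O = (324 - (3/2)q_F)/3, q_F = (204 - (3/2)q_O)/3.
Solving the pair: q_O = 296/3, q_F = 56/3.

98.67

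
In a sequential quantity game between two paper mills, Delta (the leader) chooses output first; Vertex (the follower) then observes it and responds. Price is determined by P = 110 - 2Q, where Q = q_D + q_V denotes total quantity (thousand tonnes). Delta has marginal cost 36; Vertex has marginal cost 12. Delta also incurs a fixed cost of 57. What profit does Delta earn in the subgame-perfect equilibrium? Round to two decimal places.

The follower Vertex best-responds to any q_D: π_V = (110 - 2Q)q_V - 12q_V.
Follower FOC: 98 - 2q_D - 4q_V = 0, so q_V(q_D) = (98 - 2q_D)/4.
Delta substitutes q_V(q_D) into its own profit: π_D = q_D(110 - 2q_D - (98 - 2q_D)/2) - 36q_D = (61 - q_D)q_D - 36q_D.
Maximising: ∂π_D/∂q_D = 25 - 2q_D = 0, giving q_D = 25/2.
Then q_V = (98 - 2·(25/2))/4 = 73/4.
Price P = 110 - 2·(123/4) = 97/2.
Delta's profit: (97/2 - 36)·(25/2) - 57 = 397/4.

99.25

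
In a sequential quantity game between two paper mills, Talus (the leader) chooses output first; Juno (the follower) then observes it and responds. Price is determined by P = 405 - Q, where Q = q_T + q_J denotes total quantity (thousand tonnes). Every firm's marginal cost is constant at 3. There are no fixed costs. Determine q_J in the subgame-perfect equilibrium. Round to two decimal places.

100.50

The follower Juno best-responds to any q_T: π_J = (405 - Q)q_J - 3q_J.
∂π_J/∂q_J = 402 - q_T - 2q_J = 0 gives the reaction function q_J = (402 - q_T)/2.
Talus substitutes q_J(q_T) into its own profit: π_T = q_T(405 - q_T - (402 - q_T)/2) - 3q_T = (204 - (1/2)q_T)q_T - 3q_T.
The leader's first-order condition 201 - q_T = 0 yields q_T = 201.
Then q_J = (402 - 201)/2 = 201/2.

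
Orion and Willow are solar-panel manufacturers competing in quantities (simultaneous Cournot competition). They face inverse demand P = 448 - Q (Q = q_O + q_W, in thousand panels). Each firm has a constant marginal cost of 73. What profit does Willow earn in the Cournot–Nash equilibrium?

15625

Each firm earns π_i = (448 - Q)q_i - 73q_i.
Setting ∂π_i/∂q_i = 0 with rivals' quantities fixed: 375 - 2q_i - q_j = 0.
By symmetry each firm produces the same amount; substituting q_j = q_i yields q_i = 375/3 = 125.
Price P = 448 - 250 = 198.
Willow's profit: (198 - 73)·125 = 15625.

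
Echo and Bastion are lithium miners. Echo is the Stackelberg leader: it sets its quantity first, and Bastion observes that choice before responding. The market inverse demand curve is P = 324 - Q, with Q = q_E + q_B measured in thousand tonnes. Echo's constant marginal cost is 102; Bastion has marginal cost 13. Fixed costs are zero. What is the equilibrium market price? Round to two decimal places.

135.25

Solve by backward induction. Given q_E, the follower Bastion maximises π_B = (324 - q_E - q_B)q_B - 13q_B.
Setting the follower's marginal profit to zero, 311 - q_E - 2q_B = 0, i.e. q_B = (311 - q_E)/2.
The leader anticipates this reaction. Substituting into P = 324 - Q gives P = 337/2 - (1/2)q_E, so π_E = (337/2 - (1/2)q_E)q_E - 102q_E.
Leader FOC: 133/2 - q_E = 0, so q_E = 133/2.
Then q_B = (311 - 133/2)/2 = 489/4.
Total output Q = 755/4, so price P = 324 - 755/4 = 541/4.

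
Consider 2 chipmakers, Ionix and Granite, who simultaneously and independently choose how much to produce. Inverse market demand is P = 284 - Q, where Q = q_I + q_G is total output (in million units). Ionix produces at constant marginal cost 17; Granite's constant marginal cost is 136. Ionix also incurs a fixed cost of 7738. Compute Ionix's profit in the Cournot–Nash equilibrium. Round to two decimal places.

Ionix's profit: π_I = (284 - Q)q_I - (17q_I). Setting ∂π_I/∂q_I = 0: 267 - 2q_I - (q_G) = 0.
Granite's profit: π_G = (284 - Q)q_G - (136q_G). Setting ∂π_G/∂q_G = 0: 148 - 2q_G - (q_I) = 0.
So q_I = (267 - q_G)/2 and q_G = (148 - q_I)/2.
Solving the pair: q_I = 386/3, q_G = 29/3.
Price P = 284 - 415/3 = 437/3.
Ionix's profit: (437/3 - 17)·(386/3) - 7738 = 8817.1111.

8817.11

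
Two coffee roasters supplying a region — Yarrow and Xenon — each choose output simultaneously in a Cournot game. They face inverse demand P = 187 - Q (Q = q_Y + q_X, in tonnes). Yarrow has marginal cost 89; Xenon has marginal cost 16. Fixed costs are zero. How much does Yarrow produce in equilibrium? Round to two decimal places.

8.33

Yarrow's profit: π_Y = (187 - Q)q_Y - (89q_Y). Setting ∂π_Y/∂q_Y = 0: 98 - 2q_Y - (q_X) = 0.
Xenon's first-order condition: 171 - 2q_X - (q_Y) = 0.
Best responses: q_Y = (98 - q_X)/2, q_X = (171 - q_Y)/2.
Substituting one into the other gives q_Y = 25/3 and q_X = 244/3.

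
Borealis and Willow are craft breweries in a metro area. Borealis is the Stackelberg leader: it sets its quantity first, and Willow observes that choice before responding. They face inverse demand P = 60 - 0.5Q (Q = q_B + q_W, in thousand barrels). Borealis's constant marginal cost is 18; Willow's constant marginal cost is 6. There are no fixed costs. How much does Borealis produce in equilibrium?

The follower Willow best-responds to any q_B: π_W = (60 - 0.5Q)q_W - 6q_W.
Setting the follower's marginal profit to zero, 54 - (1/2)q_B - q_W = 0, i.e. q_W = (54 - (1/2)q_B).
The leader anticipates this reaction. Substituting into P = 60 - 0.5Q gives P = 33 - (1/4)q_B, so π_B = (33 - (1/4)q_B)q_B - 18q_B.
Maximising: ∂π_B/∂q_B = 15 - (1/2)q_B = 0, giving q_B = 30.
Then q_W = (54 - (1/2)·30) = 39.

30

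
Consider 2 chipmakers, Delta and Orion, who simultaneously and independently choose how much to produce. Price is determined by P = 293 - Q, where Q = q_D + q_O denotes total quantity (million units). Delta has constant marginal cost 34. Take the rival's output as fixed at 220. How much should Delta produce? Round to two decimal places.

With the rival's output fixed at 220, Delta's profit is π_D = (293 - 220 - q_D)q_D - (34q_D) = (73 - q_D)q_D - (34q_D).
∂π_D/∂q_D = 39 - 2q_D = 0, so q_D = 39/2.

19.50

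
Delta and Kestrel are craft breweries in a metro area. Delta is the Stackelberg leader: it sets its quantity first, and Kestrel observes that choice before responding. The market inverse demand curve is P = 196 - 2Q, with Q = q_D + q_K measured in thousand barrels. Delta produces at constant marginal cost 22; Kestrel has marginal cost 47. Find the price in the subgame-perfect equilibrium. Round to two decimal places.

Solve by backward induction. Given q_D, the follower Kestrel maximises π_K = (196 - 2q_D - 2q_K)q_K - 47q_K.
Setting the follower's marginal profit to zero, 149 - 2q_D - 4q_K = 0, i.e. q_K = (149 - 2q_D)/4.
The leader anticipates this reaction. Substituting into P = 196 - 2Q gives P = 243/2 - q_D, so π_D = (243/2 - q_D)q_D - 22q_D.
Maximising: ∂π_D/∂q_D = 199/2 - 2q_D = 0, giving q_D = 199/4.
Then q_K = (149 - 2·(199/4))/4 = 99/8.
Total output Q = 497/8, so price P = 196 - 2·(497/8) = 287/4.

71.75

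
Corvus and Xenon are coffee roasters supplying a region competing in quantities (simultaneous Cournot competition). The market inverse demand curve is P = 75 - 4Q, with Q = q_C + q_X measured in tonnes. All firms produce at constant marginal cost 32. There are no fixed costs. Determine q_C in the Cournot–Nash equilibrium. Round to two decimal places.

3.58

Each firm earns π_i = (75 - 4Q)q_i - 32q_i.
Setting ∂π_i/∂q_i = 0 with rivals' quantities fixed: 43 - 8q_i - 4q_j = 0.
With identical firms every q_j equals q_i, so q_j = q_i and 43 = 12q_i, giving q_i = 43/12.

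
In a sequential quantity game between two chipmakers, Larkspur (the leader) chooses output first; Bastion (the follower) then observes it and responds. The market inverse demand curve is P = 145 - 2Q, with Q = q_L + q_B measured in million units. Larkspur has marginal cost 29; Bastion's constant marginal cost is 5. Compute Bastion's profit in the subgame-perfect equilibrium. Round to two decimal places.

Solve by backward induction. Given q_L, the follower Bastion maximises π_B = (145 - 2q_L - 2q_B)q_B - 5q_B.
∂π_B/∂q_B = 140 - 2q_L - 4q_B = 0 gives the reaction function q_B = (140 - 2q_L)/4.
The leader anticipates this reaction. Substituting into P = 145 - 2Q gives P = 75 - q_L, so π_L = (75 - q_L)q_L - 29q_L.
The leader's first-order condition 46 - 2q_L = 0 yields q_L = 23.
Then q_B = (140 - 2·23)/4 = 47/2.
Price P = 145 - 2·(93/2) = 52.
Bastion's profit: (52 - 5)·(47/2) = 1104.5000.

1104.50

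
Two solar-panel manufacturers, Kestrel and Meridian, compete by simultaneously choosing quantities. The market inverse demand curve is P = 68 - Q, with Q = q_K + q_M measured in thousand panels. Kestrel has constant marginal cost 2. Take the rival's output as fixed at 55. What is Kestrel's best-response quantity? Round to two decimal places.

5.50

With the rival's output fixed at 55, Kestrel's profit is π_K = (68 - 55 - q_K)q_K - (2q_K) = (13 - q_K)q_K - (2q_K).
∂π_K/∂q_K = 11 - 2q_K = 0, so q_K = 11/2.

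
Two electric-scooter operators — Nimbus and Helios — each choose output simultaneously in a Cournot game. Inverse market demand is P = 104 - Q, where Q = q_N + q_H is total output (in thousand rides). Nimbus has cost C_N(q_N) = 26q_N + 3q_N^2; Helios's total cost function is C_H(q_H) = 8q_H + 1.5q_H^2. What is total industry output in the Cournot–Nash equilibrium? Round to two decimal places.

25.23

Nimbus's profit: π_N = (104 - Q)q_N - (26q_N + 3q_N²). Setting ∂π_N/∂q_N = 0: 78 - 8q_N - (q_H) = 0.
Helios's first-order condition: 96 - 5q_H - (q_N) = 0.
Best responses: q_N = (78 - q_H)/8, q_H = (96 - q_N)/5.
Solving the pair: q_N = 98/13, q_H = 230/13.
Total output Q = 98/13 + 230/13 = 328/13.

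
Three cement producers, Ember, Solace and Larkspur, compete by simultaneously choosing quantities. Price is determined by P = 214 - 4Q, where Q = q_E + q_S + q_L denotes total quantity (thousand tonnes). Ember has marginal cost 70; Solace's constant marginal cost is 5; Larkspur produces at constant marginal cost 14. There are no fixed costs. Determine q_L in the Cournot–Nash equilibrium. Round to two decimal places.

Ember's profit: π_E = (214 - 4Q)q_E - (70q_E). Setting ∂π_E/∂q_E = 0: 144 - 8q_E - 4(q_S + q_L) = 0.
Solace's first-order condition: 209 - 8q_S - 4(q_E + q_L) = 0.
Larkspur's profit: π_L = (214 - 4Q)q_L - (14q_L). Setting ∂π_L/∂q_L = 0: 200 - 8q_L - 4(q_E + q_S) = 0.
Adding the 3 conditions: 553 − 8Q − 8Q = 0, i.e. Q = 553/16.
Back-substituting: q_E = (144 − 553/4)/4 = 23/16, q_S = (209 − 553/4)/4 = 283/16, q_L = (200 − 553/4)/4 = 247/16.

15.44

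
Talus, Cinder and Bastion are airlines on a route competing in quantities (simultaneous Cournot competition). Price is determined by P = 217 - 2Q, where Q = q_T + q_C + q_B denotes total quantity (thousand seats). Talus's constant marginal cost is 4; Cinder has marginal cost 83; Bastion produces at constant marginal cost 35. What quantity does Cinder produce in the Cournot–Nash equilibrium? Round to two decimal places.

0.88

Talus's profit: π_T = (217 - 2Q)q_T - (4q_T). Setting ∂π_T/∂q_T = 0: 213 - 4q_T - 2(q_C + q_B) = 0.
Cinder's first-order condition: 134 - 4q_C - 2(q_T + q_B) = 0.
Bastion's profit: π_B = (217 - 2Q)q_B - (35q_B). Setting ∂π_B/∂q_B = 0: 182 - 4q_B - 2(q_T + q_C) = 0.
Adding the 3 first-order conditions: 529 − 8Q = 0, so Q = 529/8.
Back-substituting: q_T = (213 − 529/4)/2 = 323/8, q_C = (134 − 529/4)/2 = 7/8, q_B = (182 − 529/4)/2 = 199/8.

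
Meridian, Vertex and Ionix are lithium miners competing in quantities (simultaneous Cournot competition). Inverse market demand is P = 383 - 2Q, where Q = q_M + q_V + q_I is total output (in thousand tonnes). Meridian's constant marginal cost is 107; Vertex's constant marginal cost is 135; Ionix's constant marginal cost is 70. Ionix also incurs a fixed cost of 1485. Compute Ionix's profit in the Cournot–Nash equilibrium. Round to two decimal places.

3897.03

Meridian's profit: π_M = (383 - 2Q)q_M - (107q_M). Setting ∂π_M/∂q_M = 0: 276 - 4q_M - 2(q_V + q_I) = 0.
Vertex's first-order condition: 248 - 4q_V - 2(q_M + q_I) = 0.
Ionix's first-order condition: 313 - 4q_I - 2(q_M + q_V) = 0.
Adding the 3 conditions: 837 − 4Q − 4Q = 0, i.e. Q = 837/8.
Back-substituting: q_M = (276 − 837/4)/2 = 267/8, q_V = (248 − 837/4)/2 = 155/8, q_I = (313 − 837/4)/2 = 415/8.
Price P = 383 - 2·(837/8) = 695/4.
Ionix's profit: (695/4 - 70)·(415/8) - 1485 = 3897.0313.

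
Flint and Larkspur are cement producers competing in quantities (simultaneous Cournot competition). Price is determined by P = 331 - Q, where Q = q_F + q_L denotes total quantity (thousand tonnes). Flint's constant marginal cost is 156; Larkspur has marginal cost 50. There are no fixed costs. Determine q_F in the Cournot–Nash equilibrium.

23

Flint's profit: π_F = (331 - Q)q_F - (156q_F). Setting ∂π_F/∂q_F = 0: 175 - 2q_F - (q_L) = 0.
Larkspur's profit: π_L = (331 - Q)q_L - (50q_L). Setting ∂π_L/∂q_L = 0: 281 - 2q_L - (q_F) = 0.
Rearranging gives the reaction functions q_F = (175 - q_L)/2 and q_L = (281 - q_F)/2.
Substituting one into the other gives q_F = 23 and q_L = 129.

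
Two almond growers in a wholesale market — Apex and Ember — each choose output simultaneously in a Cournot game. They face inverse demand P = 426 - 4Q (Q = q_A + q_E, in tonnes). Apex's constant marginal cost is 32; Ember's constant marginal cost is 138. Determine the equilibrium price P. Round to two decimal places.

Apex's profit: π_A = (426 - 4Q)q_A - (32q_A). Setting ∂π_A/∂q_A = 0: 394 - 8q_A - 4(q_E) = 0.
Ember's first-order condition: 288 - 8q_E - 4(q_A) = 0.
Best responses: q_A = (394 - 4q_E)/8, q_E = (288 - 4q_A)/8.
Solving the pair: q_A = 125/3, q_E = 91/6.
Total output Q = 341/6, so price P = 426 - 4·(341/6) = 596/3.

198.67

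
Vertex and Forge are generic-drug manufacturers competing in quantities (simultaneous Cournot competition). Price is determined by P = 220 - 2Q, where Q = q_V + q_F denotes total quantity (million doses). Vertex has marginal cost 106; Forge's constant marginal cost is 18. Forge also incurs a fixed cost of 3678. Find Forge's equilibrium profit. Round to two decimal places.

994.22

Vertex's profit: π_V = (220 - 2Q)q_V - (106q_V). Setting ∂π_V/∂q_V = 0: 114 - 4q_V - 2(q_F) = 0.
Forge's first-order condition: 202 - 4q_F - 2(q_V) = 0.
So q_V = (114 - 2q_F)/4 and q_F = (202 - 2q_V)/4.
Substituting one into the other gives q_V = 13/3 and q_F = 145/3.
Price P = 220 - 2·(158/3) = 344/3.
Forge's profit: (344/3 - 18)·(145/3) - 3678 = 994.2222.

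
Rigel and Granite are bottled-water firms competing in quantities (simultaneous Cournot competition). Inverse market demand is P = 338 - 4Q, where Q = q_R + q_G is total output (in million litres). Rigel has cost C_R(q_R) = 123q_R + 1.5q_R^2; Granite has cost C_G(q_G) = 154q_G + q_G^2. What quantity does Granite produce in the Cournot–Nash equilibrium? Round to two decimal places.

12.38

Rigel's profit: π_R = (338 - 4Q)q_R - (123q_R + (3/2)q_R²). Setting ∂π_R/∂q_R = 0: 215 - 11q_R - 4(q_G) = 0.
Granite's profit: π_G = (338 - 4Q)q_G - (154q_G + q_G²). Setting ∂π_G/∂q_G = 0: 184 - 10q_G - 4(q_R) = 0.
Rearranging gives the reaction functions q_R = (215 - 4q_G)/11 and q_G = (184 - 4q_R)/10.
Substituting one into the other gives q_R = 707/47 and q_G = 582/47.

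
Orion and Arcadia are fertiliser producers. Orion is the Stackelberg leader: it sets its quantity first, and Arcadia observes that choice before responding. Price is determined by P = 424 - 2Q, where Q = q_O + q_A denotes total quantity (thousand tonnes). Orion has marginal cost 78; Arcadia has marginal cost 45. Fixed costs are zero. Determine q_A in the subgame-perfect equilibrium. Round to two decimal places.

55.63

The follower Arcadia best-responds to any q_O: π_A = (424 - 2Q)q_A - 45q_A.
Setting the follower's marginal profit to zero, 379 - 2q_O - 4q_A = 0, i.e. q_A = (379 - 2q_O)/4.
The leader anticipates this reaction. Substituting into P = 424 - 2Q gives P = 469/2 - q_O, so π_O = (469/2 - q_O)q_O - 78q_O.
Maximising: ∂π_O/∂q_O = 313/2 - 2q_O = 0, giving q_O = 313/4.
Then q_A = (379 - 2·(313/4))/4 = 445/8.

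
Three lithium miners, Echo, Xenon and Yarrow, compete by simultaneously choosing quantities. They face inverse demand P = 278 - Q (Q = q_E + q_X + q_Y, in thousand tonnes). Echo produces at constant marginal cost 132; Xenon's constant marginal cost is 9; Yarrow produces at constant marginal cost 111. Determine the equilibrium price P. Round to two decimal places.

132.50

Echo's profit: π_E = (278 - Q)q_E - (132q_E). Setting ∂π_E/∂q_E = 0: 146 - 2q_E - (q_X + q_Y) = 0.
Xenon's first-order condition: 269 - 2q_X - (q_E + q_Y) = 0.
Yarrow's first-order condition: 167 - 2q_Y - (q_E + q_X) = 0.
Adding the 3 first-order conditions: 582 − 4Q = 0, so Q = 291/2.
Back-substituting: q_E = (146 − 291/2) = 1/2, q_X = (269 − 291/2) = 247/2, q_Y = (167 − 291/2) = 43/2.
Total output Q = 291/2, so price P = 278 - 291/2 = 265/2.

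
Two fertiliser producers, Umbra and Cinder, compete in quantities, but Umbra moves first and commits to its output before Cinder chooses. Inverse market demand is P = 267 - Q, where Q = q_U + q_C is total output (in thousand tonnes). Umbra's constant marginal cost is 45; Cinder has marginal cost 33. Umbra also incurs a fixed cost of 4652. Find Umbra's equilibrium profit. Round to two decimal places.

Solve by backward induction. Given q_U, the follower Cinder maximises π_C = (267 - q_U - q_C)q_C - 33q_C.
Follower FOC: 234 - q_U - 2q_C = 0, so q_C(q_U) = (234 - q_U)/2.
The leader anticipates this reaction. Substituting into P = 267 - Q gives P = 150 - (1/2)q_U, so π_U = (150 - (1/2)q_U)q_U - 45q_U.
The leader's first-order condition 105 - q_U = 0 yields q_U = 105.
Then q_C = (234 - 105)/2 = 129/2.
Price P = 267 - 339/2 = 195/2.
Umbra's profit: (195/2 - 45)·105 - 4652 = 1721/2.

860.50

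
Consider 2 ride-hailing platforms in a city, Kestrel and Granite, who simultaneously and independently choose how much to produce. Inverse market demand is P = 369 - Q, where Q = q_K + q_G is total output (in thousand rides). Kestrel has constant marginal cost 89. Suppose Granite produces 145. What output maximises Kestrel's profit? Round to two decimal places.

With the rival's output fixed at 145, Kestrel's profit is π_K = (369 - 145 - q_K)q_K - (89q_K) = (224 - q_K)q_K - (89q_K).
∂π_K/∂q_K = 135 - 2q_K = 0, so q_K = 135/2.

67.50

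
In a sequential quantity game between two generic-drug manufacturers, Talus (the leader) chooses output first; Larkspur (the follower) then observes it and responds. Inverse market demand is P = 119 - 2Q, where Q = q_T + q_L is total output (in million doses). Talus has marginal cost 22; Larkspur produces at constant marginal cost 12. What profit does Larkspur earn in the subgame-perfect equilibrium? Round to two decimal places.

504.03

Solve by backward induction. Given q_T, the follower Larkspur maximises π_L = (119 - 2q_T - 2q_L)q_L - 12q_L.
∂π_L/∂q_L = 107 - 2q_T - 4q_L = 0 gives the reaction function q_L = (107 - 2q_T)/4.
The leader anticipates this reaction. Substituting into P = 119 - 2Q gives P = 131/2 - q_T, so π_T = (131/2 - q_T)q_T - 22q_T.
Leader FOC: 87/2 - 2q_T = 0, so q_T = 87/4.
Then q_L = (107 - 2·(87/4))/4 = 127/8.
Price P = 119 - 2·(301/8) = 175/4.
Larkspur's profit: (175/4 - 12)·(127/8) = 504.0313.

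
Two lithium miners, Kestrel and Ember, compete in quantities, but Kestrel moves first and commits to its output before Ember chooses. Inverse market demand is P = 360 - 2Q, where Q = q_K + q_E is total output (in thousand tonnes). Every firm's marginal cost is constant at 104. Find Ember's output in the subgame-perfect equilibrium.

32

Solve by backward induction. Given q_K, the follower Ember maximises π_E = (360 - 2q_K - 2q_E)q_E - 104q_E.
Follower FOC: 256 - 2q_K - 4q_E = 0, so q_E(q_K) = (256 - 2q_K)/4.
The leader anticipates this reaction. Substituting into P = 360 - 2Q gives P = 232 - q_K, so π_K = (232 - q_K)q_K - 104q_K.
Maximising: ∂π_K/∂q_K = 128 - 2q_K = 0, giving q_K = 64.
Then q_E = (256 - 2·64)/4 = 32.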